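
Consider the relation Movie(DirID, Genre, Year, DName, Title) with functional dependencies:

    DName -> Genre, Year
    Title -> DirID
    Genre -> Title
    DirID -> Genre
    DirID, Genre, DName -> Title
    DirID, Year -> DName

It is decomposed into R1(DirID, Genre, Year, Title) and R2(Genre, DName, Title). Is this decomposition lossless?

No

Common attributes: R1 ∩ R2 = {Genre, Title}.
Closure of {Genre, Title}: Title → DirID applies, adding DirID. So (Genre, Title)⁺ = {DirID, Genre, Title}.
The closure contains neither all of R1 = {DirID, Genre, Year, Title} nor all of R2 = {Genre, DName, Title}, so the common attributes are not a superkey of either fragment. The join is lossy.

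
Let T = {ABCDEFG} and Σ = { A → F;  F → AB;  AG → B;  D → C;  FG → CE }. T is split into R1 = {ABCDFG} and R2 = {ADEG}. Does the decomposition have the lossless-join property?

Common attributes: R1 ∩ R2 = {ADG}.
Closure of {ADG}: A → F applies, adding F; F → AB applies, adding B; D → C applies, adding C; FG → CE applies, adding E. So (ADG)⁺ = {ABCDEFG}.
This closure contains every attribute of R1, so R1 ∩ R2 → R1. The join is lossless.

Yes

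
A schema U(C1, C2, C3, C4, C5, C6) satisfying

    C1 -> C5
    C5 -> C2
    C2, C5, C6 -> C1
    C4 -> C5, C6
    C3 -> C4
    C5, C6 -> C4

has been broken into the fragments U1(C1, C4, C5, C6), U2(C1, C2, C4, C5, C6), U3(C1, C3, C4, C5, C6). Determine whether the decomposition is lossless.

Yes

Chase test. Columns are C1, C2, C3, C4, C5, C6; row i has aⱼ where attribute j ∈ Ui, else bᵢⱼ.
Initial tableau (one row per fragment):
  row 1: a1 b12 b13 a4 a5 a6
  row 2: a1 a2 b23 a4 a5 a6
  row 3: a1 b32 a3 a4 a5 a6
Rows 1 and 2 agree on C5; apply C5→C2 and equate their C2 entries.
Rows 1 and 3 agree on C5; apply C5→C2 and equate their C2 entries.
Row 3 is now all distinguished symbols — the join is lossless.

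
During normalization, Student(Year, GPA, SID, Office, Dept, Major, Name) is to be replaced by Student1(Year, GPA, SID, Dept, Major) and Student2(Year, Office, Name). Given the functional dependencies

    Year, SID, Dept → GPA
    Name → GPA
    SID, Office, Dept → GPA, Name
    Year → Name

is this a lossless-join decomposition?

Common attributes: Student1 ∩ Student2 = {Year}.
Closure of {Year}: Year → Name applies, adding Name; Name → GPA applies, adding GPA. So (Year)⁺ = {Year, GPA, Name}.
The closure contains neither all of Student1 = {Year, GPA, SID, Dept, Major} nor all of Student2 = {Year, Office, Name}, so the common attributes are not a superkey of either fragment. The join is lossy.

No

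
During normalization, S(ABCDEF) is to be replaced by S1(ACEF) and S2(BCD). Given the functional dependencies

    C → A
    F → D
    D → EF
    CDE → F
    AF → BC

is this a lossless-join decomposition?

Common attributes: S1 ∩ S2 = {C}.
Closure of {C}: C → A applies, adding A. So (C)⁺ = {AC}.
The closure contains neither all of S1 = {ACEF} nor all of S2 = {BCD}, so the common attributes are not a superkey of either fragment. The join is lossy.

No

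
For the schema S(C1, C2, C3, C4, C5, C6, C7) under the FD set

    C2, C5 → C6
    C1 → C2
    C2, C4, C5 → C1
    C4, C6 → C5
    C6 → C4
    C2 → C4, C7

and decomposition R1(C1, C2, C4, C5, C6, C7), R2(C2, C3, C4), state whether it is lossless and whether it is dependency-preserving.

lossy but dependency-preserving

Lossless test: (C2, C4)⁺ = {C2, C4, C7}, which is a superkey of neither fragment — lossy.
Dependency preservation: every FD's attributes lie within a single fragment, so each can be enforced locally — preserved.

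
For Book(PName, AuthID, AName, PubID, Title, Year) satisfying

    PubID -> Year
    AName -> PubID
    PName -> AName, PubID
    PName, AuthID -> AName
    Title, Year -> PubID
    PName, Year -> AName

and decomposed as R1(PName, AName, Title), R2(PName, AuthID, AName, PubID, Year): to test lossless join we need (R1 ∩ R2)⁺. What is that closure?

R1 ∩ R2 = {PName, AName}.
AName → PubID applies, adding PubID
PubID → Year applies, adding Year
Closure: {PName, AName, PubID, Year}.

PName, AName, PubID, Year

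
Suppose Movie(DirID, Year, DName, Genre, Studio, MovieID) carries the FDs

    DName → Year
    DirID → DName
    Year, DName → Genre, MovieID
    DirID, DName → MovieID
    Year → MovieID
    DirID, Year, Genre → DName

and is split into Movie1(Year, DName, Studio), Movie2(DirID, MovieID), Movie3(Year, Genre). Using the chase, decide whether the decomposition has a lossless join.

Chase test. Columns are DirID, Year, DName, Genre, Studio, MovieID; row i has aⱼ where attribute j ∈ Moviei, else bᵢⱼ.
Initial tableau (one row per fragment):
  row 1: b11 a2 a3 b14 a5 b16
  row 2: a1 b22 b23 b24 b25 a6
  row 3: b31 a2 b33 a4 b35 b36
Rows 1 and 3 agree on Year; apply Year→MovieID and equate their MovieID entries.
No row becomes fully distinguished — the join is lossy.

No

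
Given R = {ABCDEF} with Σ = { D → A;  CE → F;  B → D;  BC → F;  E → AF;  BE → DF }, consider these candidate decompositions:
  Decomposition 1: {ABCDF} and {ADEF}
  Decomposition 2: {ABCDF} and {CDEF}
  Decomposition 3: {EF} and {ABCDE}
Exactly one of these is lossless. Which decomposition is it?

Decomposition 1: common = {ADF}, closure = {ADF} → lossy.
Decomposition 2: common = {CDF}, closure = {ACDF} → lossy.
Decomposition 3: common = {E}, closure = {AEF} → lossless.

Decomposition 3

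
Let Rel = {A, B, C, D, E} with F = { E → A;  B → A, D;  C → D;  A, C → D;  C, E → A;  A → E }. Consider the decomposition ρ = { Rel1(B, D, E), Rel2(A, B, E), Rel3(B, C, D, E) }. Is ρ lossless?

Yes

Chase test. Columns are A, B, C, D, E; row i has aⱼ where attribute j ∈ Reli, else bᵢⱼ.
Initial tableau (one row per fragment):
  row 1: b11 a2 b13 a4 a5
  row 2: a1 a2 b23 b24 a5
  row 3: b31 a2 a3 a4 a5
Rows 1 and 2 agree on E; apply E→A and equate their A entries.
Rows 1 and 3 agree on E; apply E→A and equate their A entries.
Rows 1 and 2 agree on B; apply B→A, D and equate their A, D entries.
Row 3 is now all distinguished symbols — the join is lossless.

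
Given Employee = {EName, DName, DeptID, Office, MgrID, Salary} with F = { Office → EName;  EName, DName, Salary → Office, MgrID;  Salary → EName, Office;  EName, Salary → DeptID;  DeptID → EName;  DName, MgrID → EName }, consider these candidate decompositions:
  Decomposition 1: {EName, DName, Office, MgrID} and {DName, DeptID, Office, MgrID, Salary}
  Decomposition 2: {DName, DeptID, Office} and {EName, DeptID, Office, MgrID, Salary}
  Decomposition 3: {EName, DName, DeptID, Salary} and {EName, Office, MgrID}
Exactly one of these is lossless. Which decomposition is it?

Decomposition 1

Decomposition 1: common = {DName, Office, MgrID}, closure = {EName, DName, Office, MgrID} → lossless.
Decomposition 2: common = {DeptID, Office}, closure = {EName, DeptID, Office} → lossy.
Decomposition 3: common = {EName}, closure = {EName} → lossy.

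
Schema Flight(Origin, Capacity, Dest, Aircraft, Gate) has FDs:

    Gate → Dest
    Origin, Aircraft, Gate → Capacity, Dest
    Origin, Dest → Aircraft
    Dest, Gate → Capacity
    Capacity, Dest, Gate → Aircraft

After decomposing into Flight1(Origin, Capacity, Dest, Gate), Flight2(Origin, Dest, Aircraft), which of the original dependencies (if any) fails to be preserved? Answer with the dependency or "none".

Capacity, Dest, Gate → Aircraft

Check Capacity, Dest, Gate → Aircraft: no single fragment contains all of {Capacity, Dest, Aircraft, Gate}, and the restricted closure of {Capacity, Dest, Gate} across the fragments never reaches {Aircraft}.
Gate → Dest is preserved.
Origin, Aircraft, Gate → Capacity, Dest is preserved.
Origin, Dest → Aircraft is preserved.
Dest, Gate → Capacity is preserved.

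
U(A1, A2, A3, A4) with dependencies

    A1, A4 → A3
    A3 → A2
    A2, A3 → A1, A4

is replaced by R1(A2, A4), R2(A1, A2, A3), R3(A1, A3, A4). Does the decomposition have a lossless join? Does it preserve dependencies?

Lossless test (chase): Rows 2 and 3 agree on A3; apply A3→A2 and equate their A2 entries. Rows 2 and 3 agree on A2, A3; apply A2, A3→A1, A4 and equate their A1, A4 entries. Row 2 is now all distinguished symbols — the join is lossless.
Dependency preservation: A2, A3 → A1, A4 is not contained in any single fragment, but the restricted closure of its left-hand side across the fragments still reaches the right-hand side; the remaining FDs each lie inside some fragment. All dependencies are preserved.

lossless and dependency-preserving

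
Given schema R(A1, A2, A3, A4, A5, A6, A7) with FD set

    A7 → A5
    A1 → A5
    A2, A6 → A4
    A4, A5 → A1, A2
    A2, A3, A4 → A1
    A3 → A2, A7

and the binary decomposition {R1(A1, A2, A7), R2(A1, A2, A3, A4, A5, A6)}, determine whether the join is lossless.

No

Common attributes: R1 ∩ R2 = {A1, A2}.
Closure of {A1, A2}: A1 → A5 applies, adding A5. So (A1, A2)⁺ = {A1, A2, A5}.
The closure contains neither all of R1 = {A1, A2, A7} nor all of R2 = {A1, A2, A3, A4, A5, A6}, so the common attributes are not a superkey of either fragment. The join is lossy.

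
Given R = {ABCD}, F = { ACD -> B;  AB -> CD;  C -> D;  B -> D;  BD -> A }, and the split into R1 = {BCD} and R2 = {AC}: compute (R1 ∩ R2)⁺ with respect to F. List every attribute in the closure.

R1 ∩ R2 = {C}.
C → D applies, adding D
Closure: {CD}.

CD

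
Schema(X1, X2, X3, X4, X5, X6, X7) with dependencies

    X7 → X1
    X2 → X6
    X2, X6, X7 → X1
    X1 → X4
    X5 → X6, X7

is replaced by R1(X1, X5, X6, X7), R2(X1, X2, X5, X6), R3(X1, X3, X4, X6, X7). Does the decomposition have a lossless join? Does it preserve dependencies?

Lossless test (chase): Rows 1 and 2 agree on X1; apply X1→X4 and equate their X4 entries. Rows 1 and 3 agree on X1; apply X1→X4 and equate their X4 entries. Rows 1 and 2 agree on X5; apply X5→X6, X7 and equate their X6, X7 entries. No row becomes fully distinguished — the join is lossy.
Dependency preservation: X2, X6, X7 → X1 is not contained in any single fragment, but the restricted closure of its left-hand side across the fragments still reaches the right-hand side; the remaining FDs each lie inside some fragment. All dependencies are preserved.

lossy but dependency-preserving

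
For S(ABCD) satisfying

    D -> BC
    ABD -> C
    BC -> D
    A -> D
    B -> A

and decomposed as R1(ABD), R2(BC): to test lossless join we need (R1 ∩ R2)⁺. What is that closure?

ABCD

R1 ∩ R2 = {B}.
B → A applies, adding A
A → D applies, adding D
D → BC applies, adding C
Closure: {ABCD}.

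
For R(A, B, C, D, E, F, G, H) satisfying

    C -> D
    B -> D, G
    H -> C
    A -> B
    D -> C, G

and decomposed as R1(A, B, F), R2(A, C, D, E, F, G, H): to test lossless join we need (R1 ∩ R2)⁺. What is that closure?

A, B, C, D, F, G

R1 ∩ R2 = {A, F}.
A → B applies, adding B
B → D, G applies, adding D, G
D → C, G applies, adding C
Closure: {A, B, C, D, F, G}.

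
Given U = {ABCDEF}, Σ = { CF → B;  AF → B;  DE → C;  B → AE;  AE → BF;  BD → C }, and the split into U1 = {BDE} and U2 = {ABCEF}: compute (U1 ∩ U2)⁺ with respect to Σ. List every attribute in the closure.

U1 ∩ U2 = {BE}.
B → AE applies, adding A
AE → BF applies, adding F
Closure: {ABEF}.

ABEF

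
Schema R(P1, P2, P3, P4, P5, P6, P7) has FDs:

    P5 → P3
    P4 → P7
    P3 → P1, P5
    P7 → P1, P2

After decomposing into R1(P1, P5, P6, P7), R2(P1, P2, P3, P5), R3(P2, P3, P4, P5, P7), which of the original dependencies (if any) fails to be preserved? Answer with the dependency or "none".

none

P5 → P3 lies within R2.
P4 → P7 lies within R3.
P3 → P1, P5 lies within R2.
P7 → P1, P2: restricted closure across fragments reaches P1, P2.
Every dependency is enforceable on the fragments, so the decomposition is dependency-preserving.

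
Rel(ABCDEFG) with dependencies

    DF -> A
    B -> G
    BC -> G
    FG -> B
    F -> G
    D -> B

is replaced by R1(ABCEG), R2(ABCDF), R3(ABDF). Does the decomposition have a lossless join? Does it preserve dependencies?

Lossless test (chase): Rows 1 and 2 agree on B; apply B→G and equate their G entries. Rows 1 and 3 agree on B; apply B→G and equate their G entries. No row becomes fully distinguished — the join is lossy.
Dependency preservation: FG → B; F → G are not contained in any single fragment, but the restricted closure of each left-hand side across the fragments still reaches the right-hand side; the remaining FDs each lie inside some fragment. All dependencies are preserved.

lossy but dependency-preserving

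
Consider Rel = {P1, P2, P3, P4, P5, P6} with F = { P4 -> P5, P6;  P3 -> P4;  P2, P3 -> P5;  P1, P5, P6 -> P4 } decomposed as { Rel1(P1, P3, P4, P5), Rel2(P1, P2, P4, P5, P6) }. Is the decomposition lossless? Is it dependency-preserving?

Lossless test: (P1, P4, P5)⁺ = {P1, P4, P5, P6}, which is a superkey of neither fragment — lossy.
Dependency preservation: P2, P3 → P5 is not contained in any single fragment, but the restricted closure of its left-hand side across the fragments still reaches the right-hand side; the remaining FDs each lie inside some fragment. All dependencies are preserved.

lossy but dependency-preserving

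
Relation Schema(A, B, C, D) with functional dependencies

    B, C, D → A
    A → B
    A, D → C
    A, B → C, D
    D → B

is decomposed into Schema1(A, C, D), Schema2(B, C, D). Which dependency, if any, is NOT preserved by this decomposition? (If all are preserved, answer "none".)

B, C, D → A: restricted closure across fragments reaches A.
A → B: restricted closure across fragments reaches B.
A, D → C lies within Schema1.
A, B → C, D: restricted closure across fragments reaches C, D.
D → B lies within Schema2.
Every dependency is enforceable on the fragments, so the decomposition is dependency-preserving.

none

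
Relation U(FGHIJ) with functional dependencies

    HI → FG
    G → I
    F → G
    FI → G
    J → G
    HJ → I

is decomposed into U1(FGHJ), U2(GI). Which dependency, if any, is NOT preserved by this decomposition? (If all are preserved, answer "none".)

HI → FG

Check HI → FG: no single fragment contains all of {FGHI}, and the restricted closure of {HI} across the fragments never reaches {FG}.
G → I is preserved.
F → G is preserved.
FI → G is preserved.
J → G is preserved.
HJ → I is preserved.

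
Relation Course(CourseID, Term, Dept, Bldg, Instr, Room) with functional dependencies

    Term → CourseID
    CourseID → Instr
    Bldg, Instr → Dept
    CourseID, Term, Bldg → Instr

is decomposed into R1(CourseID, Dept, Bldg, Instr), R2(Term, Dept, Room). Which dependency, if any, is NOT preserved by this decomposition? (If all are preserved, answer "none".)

Term → CourseID

Check Term → CourseID: no single fragment contains all of {CourseID, Term}, and the restricted closure of {Term} across the fragments never reaches {CourseID}.
CourseID → Instr is preserved.
Bldg, Instr → Dept is preserved.
CourseID, Term, Bldg → Instr is preserved.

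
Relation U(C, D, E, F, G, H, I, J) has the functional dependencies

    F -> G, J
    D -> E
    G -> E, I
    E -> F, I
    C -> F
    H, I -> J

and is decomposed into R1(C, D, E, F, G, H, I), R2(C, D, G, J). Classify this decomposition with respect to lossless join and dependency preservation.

lossless but not dependency-preserving

Lossless test: (C, D, G)⁺ = {C, D, E, F, G, I, J}, which contains all of one fragment — lossless.
Dependency preservation: the restricted closure of {H, I} across the fragments never reaches {J}, so H, I → J cannot be enforced without a join — not preserved.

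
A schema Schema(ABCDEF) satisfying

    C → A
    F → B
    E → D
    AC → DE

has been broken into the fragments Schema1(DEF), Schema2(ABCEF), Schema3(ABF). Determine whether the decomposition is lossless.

Yes

Chase test. Columns are ABCDEF; row i has aⱼ where attribute j ∈ Schemai, else bᵢⱼ.
Initial tableau (one row per fragment):
  row 1: b11 b12 b13 a4 a5 a6
  row 2: a1 a2 a3 b24 a5 a6
  row 3: a1 a2 b33 b34 b35 a6
Rows 1 and 2 agree on F; apply F→B and equate their B entries.
Rows 1 and 2 agree on E; apply E→D and equate their D entries.
Row 2 is now all distinguished symbols — the join is lossless.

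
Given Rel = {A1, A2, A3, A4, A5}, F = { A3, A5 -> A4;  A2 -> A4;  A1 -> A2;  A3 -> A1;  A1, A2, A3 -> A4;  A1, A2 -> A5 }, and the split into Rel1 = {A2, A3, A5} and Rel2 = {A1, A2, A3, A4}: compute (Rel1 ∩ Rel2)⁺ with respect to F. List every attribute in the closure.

A1, A2, A3, A4, A5

Rel1 ∩ Rel2 = {A2, A3}.
A2 → A4 applies, adding A4
A3 → A1 applies, adding A1
A1, A2 → A5 applies, adding A5
Closure: {A1, A2, A3, A4, A5}.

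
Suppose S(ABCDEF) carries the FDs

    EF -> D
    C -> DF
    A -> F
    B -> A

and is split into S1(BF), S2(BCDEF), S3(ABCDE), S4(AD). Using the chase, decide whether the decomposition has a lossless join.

Chase test. Columns are ABCDEF; row i has aⱼ where attribute j ∈ Si, else bᵢⱼ.
Initial tableau (one row per fragment):
  row 1: b11 a2 b13 b14 b15 a6
  row 2: b21 a2 a3 a4 a5 a6
  row 3: a1 a2 a3 a4 a5 b36
  row 4: a1 b42 b43 a4 b45 b46
Rows 2 and 3 agree on C; apply C→DF and equate their DF entries.
Rows 3 and 4 agree on A; apply A→F and equate their F entries.
Rows 1 and 2 agree on B; apply B→A and equate their A entries.
Rows 1 and 3 agree on B; apply B→A and equate their A entries.
Row 2 is now all distinguished symbols — the join is lossless.

Yes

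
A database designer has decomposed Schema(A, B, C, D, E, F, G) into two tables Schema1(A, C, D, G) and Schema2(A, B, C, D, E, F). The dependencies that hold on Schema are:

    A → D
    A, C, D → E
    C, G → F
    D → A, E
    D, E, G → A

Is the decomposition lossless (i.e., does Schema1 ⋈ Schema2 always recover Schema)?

Common attributes: Schema1 ∩ Schema2 = {A, C, D}.
Closure of {A, C, D}: A, C, D → E applies, adding E. So (A, C, D)⁺ = {A, C, D, E}.
The closure contains neither all of Schema1 = {A, C, D, G} nor all of Schema2 = {A, B, C, D, E, F}, so the common attributes are not a superkey of either fragment. The join is lossy.

No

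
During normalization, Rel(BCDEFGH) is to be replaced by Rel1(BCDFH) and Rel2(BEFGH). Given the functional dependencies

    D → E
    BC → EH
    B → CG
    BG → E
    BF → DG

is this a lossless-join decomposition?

Common attributes: Rel1 ∩ Rel2 = {BFH}.
Closure of {BFH}: B → CG applies, adding CG; BG → E applies, adding E; BF → DG applies, adding D. So (BFH)⁺ = {BCDEFGH}.
This closure contains every attribute of Rel1, so Rel1 ∩ Rel2 → Rel1. The join is lossless.

Yes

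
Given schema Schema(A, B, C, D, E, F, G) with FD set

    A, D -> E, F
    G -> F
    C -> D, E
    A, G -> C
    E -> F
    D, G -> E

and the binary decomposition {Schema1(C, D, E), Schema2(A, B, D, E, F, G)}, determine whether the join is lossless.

Common attributes: Schema1 ∩ Schema2 = {D, E}.
Closure of {D, E}: E → F applies, adding F. So (D, E)⁺ = {D, E, F}.
The closure contains neither all of Schema1 = {C, D, E} nor all of Schema2 = {A, B, D, E, F, G}, so the common attributes are not a superkey of either fragment. The join is lossy.

No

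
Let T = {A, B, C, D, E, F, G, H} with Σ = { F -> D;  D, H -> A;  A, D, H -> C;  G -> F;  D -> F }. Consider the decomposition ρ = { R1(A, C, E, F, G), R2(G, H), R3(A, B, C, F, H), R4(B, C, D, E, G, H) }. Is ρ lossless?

Chase test. Columns are A, B, C, D, E, F, G, H; row i has aⱼ where attribute j ∈ Ri, else bᵢⱼ.
Initial tableau (one row per fragment):
  row 1: a1 b12 a3 b14 a5 a6 a7 b18
  row 2: b21 b22 b23 b24 b25 b26 a7 a8
  row 3: a1 a2 a3 b34 b35 a6 b37 a8
  row 4: b41 a2 a3 a4 a5 b46 a7 a8
Rows 1 and 3 agree on F; apply F→D and equate their D entries.
Rows 1 and 2 agree on G; apply G→F and equate their F entries.
Rows 1 and 4 agree on G; apply G→F and equate their F entries.
Rows 1 and 2 agree on F; apply F→D and equate their D entries.
Rows 1 and 4 agree on F; apply F→D and equate their D entries.
Rows 2 and 3 agree on D, H; apply D, H→A and equate their A entries.
Rows 2 and 4 agree on D, H; apply D, H→A and equate their A entries.
Rows 2 and 3 agree on A, D, H; apply A, D, H→C and equate their C entries.
Row 4 is now all distinguished symbols — the join is lossless.

Yes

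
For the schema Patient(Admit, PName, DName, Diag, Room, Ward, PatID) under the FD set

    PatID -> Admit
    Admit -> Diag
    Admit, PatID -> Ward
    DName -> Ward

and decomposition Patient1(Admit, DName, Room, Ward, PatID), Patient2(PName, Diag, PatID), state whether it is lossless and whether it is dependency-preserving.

lossy and not dependency-preserving

Lossless test: (PatID)⁺ = {Admit, Diag, Ward, PatID}, which is a superkey of neither fragment — lossy.
Dependency preservation: the restricted closure of {Admit} across the fragments never reaches {Diag}, so Admit → Diag cannot be enforced without a join — not preserved.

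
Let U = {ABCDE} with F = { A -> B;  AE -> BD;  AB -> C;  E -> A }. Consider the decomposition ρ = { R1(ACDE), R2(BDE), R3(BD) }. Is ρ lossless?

Chase test. Columns are ABCDE; row i has aⱼ where attribute j ∈ Ri, else bᵢⱼ.
Initial tableau (one row per fragment):
  row 1: a1 b12 a3 a4 a5
  row 2: b21 a2 b23 a4 a5
  row 3: b31 a2 b33 a4 b35
Rows 1 and 2 agree on E; apply E→A and equate their A entries.
Rows 1 and 2 agree on A; apply A→B and equate their B entries.
Rows 1 and 2 agree on AB; apply AB→C and equate their C entries.
Row 1 is now all distinguished symbols — the join is lossless.

Yes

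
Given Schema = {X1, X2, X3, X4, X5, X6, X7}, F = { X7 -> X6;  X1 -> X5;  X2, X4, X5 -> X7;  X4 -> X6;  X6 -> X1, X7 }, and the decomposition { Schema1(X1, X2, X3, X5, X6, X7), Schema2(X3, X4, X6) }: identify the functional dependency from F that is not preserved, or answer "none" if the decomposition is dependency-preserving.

X7 → X6 lies within Schema1.
X1 → X5 lies within Schema1.
X2, X4, X5 → X7: restricted closure across fragments reaches X7.
X4 → X6 lies within Schema2.
X6 → X1, X7 lies within Schema1.
Every dependency is enforceable on the fragments, so the decomposition is dependency-preserving.

none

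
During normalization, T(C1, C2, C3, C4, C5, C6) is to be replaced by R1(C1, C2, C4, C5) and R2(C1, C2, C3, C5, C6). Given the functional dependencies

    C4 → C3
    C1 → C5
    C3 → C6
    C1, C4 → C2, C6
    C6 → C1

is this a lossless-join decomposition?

No

Common attributes: R1 ∩ R2 = {C1, C2, C5}.
No dependency enlarges {C1, C2, C5}, so (C1, C2, C5)⁺ = {C1, C2, C5}.
The closure contains neither all of R1 = {C1, C2, C4, C5} nor all of R2 = {C1, C2, C3, C5, C6}, so the common attributes are not a superkey of either fragment. The join is lossy.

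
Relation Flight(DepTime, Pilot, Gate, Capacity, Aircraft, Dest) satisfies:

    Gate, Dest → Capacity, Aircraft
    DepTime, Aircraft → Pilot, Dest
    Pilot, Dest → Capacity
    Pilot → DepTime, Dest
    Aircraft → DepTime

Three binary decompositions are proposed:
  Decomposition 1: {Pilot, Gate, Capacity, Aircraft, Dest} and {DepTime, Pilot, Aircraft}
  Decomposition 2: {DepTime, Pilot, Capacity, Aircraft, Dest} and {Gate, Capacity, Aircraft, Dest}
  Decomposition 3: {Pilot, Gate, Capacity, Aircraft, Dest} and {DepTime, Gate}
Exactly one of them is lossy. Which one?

Decomposition 3

Decomposition 1: common = {Pilot, Aircraft}, closure = {DepTime, Pilot, Capacity, Aircraft, Dest} → lossless.
Decomposition 2: common = {Capacity, Aircraft, Dest}, closure = {DepTime, Pilot, Capacity, Aircraft, Dest} → lossless.
Decomposition 3: common = {Gate}, closure = {Gate} → lossy.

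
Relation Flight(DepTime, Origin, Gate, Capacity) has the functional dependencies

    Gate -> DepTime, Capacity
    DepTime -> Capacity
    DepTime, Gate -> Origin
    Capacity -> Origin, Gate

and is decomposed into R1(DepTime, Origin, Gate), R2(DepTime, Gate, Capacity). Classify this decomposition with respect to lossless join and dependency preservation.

Lossless test: (DepTime, Gate)⁺ = {DepTime, Origin, Gate, Capacity}, which contains all of one fragment — lossless.
Dependency preservation: Capacity → Origin, Gate is not contained in any single fragment, but the restricted closure of its left-hand side across the fragments still reaches the right-hand side; the remaining FDs each lie inside some fragment. All dependencies are preserved.

lossless and dependency-preserving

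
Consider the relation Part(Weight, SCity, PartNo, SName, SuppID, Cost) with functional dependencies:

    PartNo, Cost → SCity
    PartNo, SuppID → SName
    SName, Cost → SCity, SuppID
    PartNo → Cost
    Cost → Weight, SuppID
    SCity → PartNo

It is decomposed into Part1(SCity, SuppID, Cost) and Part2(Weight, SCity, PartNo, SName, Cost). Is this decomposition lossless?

Yes

Common attributes: Part1 ∩ Part2 = {SCity, Cost}.
Closure of {SCity, Cost}: Cost → Weight, SuppID applies, adding Weight, SuppID; SCity → PartNo applies, adding PartNo; PartNo, SuppID → SName applies, adding SName. So (SCity, Cost)⁺ = {Weight, SCity, PartNo, SName, SuppID, Cost}.
This closure contains every attribute of Part1, so Part1 ∩ Part2 → Part1. The join is lossless.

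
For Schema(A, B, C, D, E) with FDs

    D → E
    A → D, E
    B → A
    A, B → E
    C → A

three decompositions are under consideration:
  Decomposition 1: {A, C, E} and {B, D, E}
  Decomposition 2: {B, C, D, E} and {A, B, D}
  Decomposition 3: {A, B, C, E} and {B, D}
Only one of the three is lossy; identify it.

Decomposition 1: common = {E}, closure = {E} → lossy.
Decomposition 2: common = {B, D}, closure = {A, B, D, E} → lossless.
Decomposition 3: common = {B}, closure = {A, B, D, E} → lossless.

Decomposition 1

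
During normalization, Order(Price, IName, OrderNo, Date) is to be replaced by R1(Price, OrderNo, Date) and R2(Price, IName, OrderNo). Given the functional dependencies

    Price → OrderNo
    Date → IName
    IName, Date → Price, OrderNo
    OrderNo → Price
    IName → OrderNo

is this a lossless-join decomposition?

Common attributes: R1 ∩ R2 = {Price, OrderNo}.
No dependency enlarges {Price, OrderNo}, so (Price, OrderNo)⁺ = {Price, OrderNo}.
The closure contains neither all of R1 = {Price, OrderNo, Date} nor all of R2 = {Price, IName, OrderNo}, so the common attributes are not a superkey of either fragment. The join is lossy.

No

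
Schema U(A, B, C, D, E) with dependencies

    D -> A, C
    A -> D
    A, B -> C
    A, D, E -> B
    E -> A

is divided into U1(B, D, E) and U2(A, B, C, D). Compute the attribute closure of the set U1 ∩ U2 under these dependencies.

U1 ∩ U2 = {B, D}.
D → A, C applies, adding A, C
Closure: {A, B, C, D}.

A, B, C, D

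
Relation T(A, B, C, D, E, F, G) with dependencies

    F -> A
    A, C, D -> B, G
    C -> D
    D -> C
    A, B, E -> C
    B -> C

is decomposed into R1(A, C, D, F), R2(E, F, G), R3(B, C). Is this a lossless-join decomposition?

No

Chase test. Columns are A, B, C, D, E, F, G; row i has aⱼ where attribute j ∈ Ri, else bᵢⱼ.
Initial tableau (one row per fragment):
  row 1: a1 b12 a3 a4 b15 a6 b17
  row 2: b21 b22 b23 b24 a5 a6 a7
  row 3: b31 a2 a3 b34 b35 b36 b37
Rows 1 and 2 agree on F; apply F→A and equate their A entries.
Rows 1 and 3 agree on C; apply C→D and equate their D entries.
No row becomes fully distinguished — the join is lossy.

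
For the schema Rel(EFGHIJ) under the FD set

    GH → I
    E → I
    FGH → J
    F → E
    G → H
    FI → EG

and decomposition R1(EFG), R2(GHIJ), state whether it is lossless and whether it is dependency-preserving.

lossy and not dependency-preserving

Lossless test: (G)⁺ = {GHI}, which is a superkey of neither fragment — lossy.
Dependency preservation: the restricted closure of {E} across the fragments never reaches {I}, so E → I cannot be enforced without a join — not preserved.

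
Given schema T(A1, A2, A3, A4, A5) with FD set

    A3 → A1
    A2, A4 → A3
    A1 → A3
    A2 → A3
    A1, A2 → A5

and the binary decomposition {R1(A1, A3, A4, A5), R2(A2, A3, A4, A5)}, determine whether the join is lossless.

Common attributes: R1 ∩ R2 = {A3, A4, A5}.
Closure of {A3, A4, A5}: A3 → A1 applies, adding A1. So (A3, A4, A5)⁺ = {A1, A3, A4, A5}.
This closure contains every attribute of R1, so R1 ∩ R2 → R1. The join is lossless.

Yes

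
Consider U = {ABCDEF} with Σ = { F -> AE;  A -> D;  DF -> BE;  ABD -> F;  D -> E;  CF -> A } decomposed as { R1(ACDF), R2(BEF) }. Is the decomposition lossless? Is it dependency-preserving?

Lossless test: (F)⁺ = {ABDEF}, which contains all of one fragment — lossless.
Dependency preservation: the restricted closure of {ABD} across the fragments never reaches {F}, so ABD → F cannot be enforced without a join — not preserved.

lossless but not dependency-preserving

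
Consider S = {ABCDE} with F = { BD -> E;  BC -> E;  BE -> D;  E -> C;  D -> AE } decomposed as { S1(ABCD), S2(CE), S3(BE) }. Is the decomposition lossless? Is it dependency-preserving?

lossless but not dependency-preserving

Lossless test (chase): Rows 2 and 3 agree on E; apply E→C and equate their C entries. Rows 1 and 3 agree on BC; apply BC→E and equate their E entries. Rows 1 and 3 agree on BE; apply BE→D and equate their D entries. Rows 1 and 3 agree on D; apply D→AE and equate their AE entries. Row 1 is now all distinguished symbols — the join is lossless.
Dependency preservation: the restricted closure of {BD} across the fragments never reaches {E}, so BD → E cannot be enforced without a join — not preserved.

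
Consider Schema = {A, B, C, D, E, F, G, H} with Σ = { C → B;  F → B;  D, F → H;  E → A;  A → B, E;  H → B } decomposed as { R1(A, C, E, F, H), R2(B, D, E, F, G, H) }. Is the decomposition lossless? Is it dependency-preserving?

lossy and not dependency-preserving

Lossless test: (E, F, H)⁺ = {A, B, E, F, H}, which is a superkey of neither fragment — lossy.
Dependency preservation: the restricted closure of {C} across the fragments never reaches {B}, so C → B cannot be enforced without a join — not preserved.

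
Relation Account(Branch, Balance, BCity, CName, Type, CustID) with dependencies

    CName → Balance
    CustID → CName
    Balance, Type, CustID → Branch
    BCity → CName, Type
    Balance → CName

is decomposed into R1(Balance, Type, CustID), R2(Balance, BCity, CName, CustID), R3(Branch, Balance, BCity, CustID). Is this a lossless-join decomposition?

No

Chase test. Columns are Branch, Balance, BCity, CName, Type, CustID; row i has aⱼ where attribute j ∈ Ri, else bᵢⱼ.
Initial tableau (one row per fragment):
  row 1: b11 a2 b13 b14 a5 a6
  row 2: b21 a2 a3 a4 b25 a6
  row 3: a1 a2 a3 b34 b35 a6
Rows 1 and 2 agree on CustID; apply CustID→CName and equate their CName entries.
Rows 1 and 3 agree on CustID; apply CustID→CName and equate their CName entries.
Rows 2 and 3 agree on BCity; apply BCity→CName, Type and equate their CName, Type entries.
Rows 2 and 3 agree on Balance, Type, CustID; apply Balance, Type, CustID→Branch and equate their Branch entries.
No row becomes fully distinguished — the join is lossy.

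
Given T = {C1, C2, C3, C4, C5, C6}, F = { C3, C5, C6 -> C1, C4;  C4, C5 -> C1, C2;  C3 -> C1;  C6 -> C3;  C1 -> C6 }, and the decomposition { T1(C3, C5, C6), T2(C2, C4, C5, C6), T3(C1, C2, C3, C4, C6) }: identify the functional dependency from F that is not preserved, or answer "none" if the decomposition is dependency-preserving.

none

C3, C5, C6 → C1, C4: restricted closure across fragments reaches C1, C4.
C4, C5 → C1, C2: restricted closure across fragments reaches C1, C2.
C3 → C1 lies within T3.
C6 → C3 lies within T1.
C1 → C6 lies within T3.
Every dependency is enforceable on the fragments, so the decomposition is dependency-preserving.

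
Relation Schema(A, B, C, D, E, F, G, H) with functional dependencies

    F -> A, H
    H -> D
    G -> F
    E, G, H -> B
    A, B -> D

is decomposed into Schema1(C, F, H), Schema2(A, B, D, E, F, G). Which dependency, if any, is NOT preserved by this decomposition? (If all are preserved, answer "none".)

Check H → D: no single fragment contains all of {D, H}, and the restricted closure of {H} across the fragments never reaches {D}.
F → A, H is preserved.
G → F is preserved.
E, G, H → B is preserved.
A, B → D is preserved.

H -> D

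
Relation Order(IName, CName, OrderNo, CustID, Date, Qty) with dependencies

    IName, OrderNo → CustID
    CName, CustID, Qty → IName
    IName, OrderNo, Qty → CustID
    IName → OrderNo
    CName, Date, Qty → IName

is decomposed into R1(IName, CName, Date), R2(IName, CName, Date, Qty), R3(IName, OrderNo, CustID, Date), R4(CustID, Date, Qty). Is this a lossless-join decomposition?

Chase test. Columns are IName, CName, OrderNo, CustID, Date, Qty; row i has aⱼ where attribute j ∈ Ri, else bᵢⱼ.
Initial tableau (one row per fragment):
  row 1: a1 a2 b13 b14 a5 b16
  row 2: a1 a2 b23 b24 a5 a6
  row 3: a1 b32 a3 a4 a5 b36
  row 4: b41 b42 b43 a4 a5 a6
Rows 1 and 2 agree on IName; apply IName→OrderNo and equate their OrderNo entries.
Rows 1 and 3 agree on IName; apply IName→OrderNo and equate their OrderNo entries.
Rows 1 and 2 agree on IName, OrderNo; apply IName, OrderNo→CustID and equate their CustID entries.
Rows 1 and 3 agree on IName, OrderNo; apply IName, OrderNo→CustID and equate their CustID entries.
Row 2 is now all distinguished symbols — the join is lossless.

Yes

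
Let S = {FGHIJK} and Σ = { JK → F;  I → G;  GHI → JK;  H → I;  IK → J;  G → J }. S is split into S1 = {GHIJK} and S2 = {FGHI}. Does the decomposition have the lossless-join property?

Yes

Common attributes: S1 ∩ S2 = {GHI}.
Closure of {GHI}: GHI → JK applies, adding JK; JK → F applies, adding F. So (GHI)⁺ = {FGHIJK}.
This closure contains every attribute of S1, so S1 ∩ S2 → S1. The join is lossless.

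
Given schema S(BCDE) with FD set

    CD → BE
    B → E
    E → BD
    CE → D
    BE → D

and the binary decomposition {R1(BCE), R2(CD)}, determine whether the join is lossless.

Common attributes: R1 ∩ R2 = {C}.
No dependency enlarges {C}, so (C)⁺ = {C}.
The closure contains neither all of R1 = {BCE} nor all of R2 = {CD}, so the common attributes are not a superkey of either fragment. The join is lossy.

No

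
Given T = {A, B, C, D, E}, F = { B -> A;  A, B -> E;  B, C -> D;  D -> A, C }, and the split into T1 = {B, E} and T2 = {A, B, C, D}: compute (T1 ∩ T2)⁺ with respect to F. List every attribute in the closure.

T1 ∩ T2 = {B}.
B → A applies, adding A
A, B → E applies, adding E
Closure: {A, B, E}.

A, B, E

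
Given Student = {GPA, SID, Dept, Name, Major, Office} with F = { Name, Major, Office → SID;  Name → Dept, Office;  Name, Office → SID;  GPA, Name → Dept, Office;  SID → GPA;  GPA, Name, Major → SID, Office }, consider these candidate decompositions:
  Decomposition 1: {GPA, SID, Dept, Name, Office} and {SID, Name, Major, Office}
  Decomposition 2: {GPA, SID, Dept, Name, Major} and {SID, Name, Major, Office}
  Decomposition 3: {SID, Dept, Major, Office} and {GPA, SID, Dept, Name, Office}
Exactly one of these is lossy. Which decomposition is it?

Decomposition 1: common = {SID, Name, Office}, closure = {GPA, SID, Dept, Name, Office} → lossless.
Decomposition 2: common = {SID, Name, Major}, closure = {GPA, SID, Dept, Name, Major, Office} → lossless.
Decomposition 3: common = {SID, Dept, Office}, closure = {GPA, SID, Dept, Office} → lossy.

Decomposition 3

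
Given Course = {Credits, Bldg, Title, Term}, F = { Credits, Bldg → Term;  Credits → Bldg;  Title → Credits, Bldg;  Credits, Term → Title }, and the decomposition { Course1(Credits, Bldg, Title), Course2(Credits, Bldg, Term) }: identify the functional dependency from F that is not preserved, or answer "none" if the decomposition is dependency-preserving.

Credits, Bldg → Term lies within Course2.
Credits → Bldg lies within Course1.
Title → Credits, Bldg lies within Course1.
Credits, Term → Title: restricted closure across fragments reaches Title.
Every dependency is enforceable on the fragments, so the decomposition is dependency-preserving.

none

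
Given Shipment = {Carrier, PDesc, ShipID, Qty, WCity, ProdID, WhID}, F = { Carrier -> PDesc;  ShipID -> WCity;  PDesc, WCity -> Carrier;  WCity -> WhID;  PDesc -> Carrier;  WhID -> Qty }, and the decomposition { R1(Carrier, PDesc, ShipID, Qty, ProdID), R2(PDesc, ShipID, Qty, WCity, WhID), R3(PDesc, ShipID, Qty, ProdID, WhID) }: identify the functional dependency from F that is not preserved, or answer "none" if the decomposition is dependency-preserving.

Carrier → PDesc lies within R1.
ShipID → WCity lies within R2.
PDesc, WCity → Carrier: restricted closure across fragments reaches Carrier.
WCity → WhID lies within R2.
PDesc → Carrier lies within R1.
WhID → Qty lies within R2.
Every dependency is enforceable on the fragments, so the decomposition is dependency-preserving.

none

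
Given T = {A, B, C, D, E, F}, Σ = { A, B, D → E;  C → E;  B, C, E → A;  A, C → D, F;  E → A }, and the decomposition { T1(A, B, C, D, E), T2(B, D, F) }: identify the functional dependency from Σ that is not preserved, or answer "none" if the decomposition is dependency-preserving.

A, C → D, F

Check A, C → D, F: no single fragment contains all of {A, C, D, F}, and the restricted closure of {A, C} across the fragments never reaches {D, F}.
A, B, D → E is preserved.
C → E is preserved.
B, C, E → A is preserved.
E → A is preserved.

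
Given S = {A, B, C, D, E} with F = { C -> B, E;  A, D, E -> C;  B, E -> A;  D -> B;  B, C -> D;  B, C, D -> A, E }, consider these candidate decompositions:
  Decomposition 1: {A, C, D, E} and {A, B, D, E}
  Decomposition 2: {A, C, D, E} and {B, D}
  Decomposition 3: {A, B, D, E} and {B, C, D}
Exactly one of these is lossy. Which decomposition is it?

Decomposition 1: common = {A, D, E}, closure = {A, B, C, D, E} → lossless.
Decomposition 2: common = {D}, closure = {B, D} → lossless.
Decomposition 3: common = {B, D}, closure = {B, D} → lossy.

Decomposition 3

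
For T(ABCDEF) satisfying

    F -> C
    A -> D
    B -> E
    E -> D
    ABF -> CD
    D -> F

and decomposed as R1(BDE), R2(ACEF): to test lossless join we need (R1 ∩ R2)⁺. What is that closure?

CDEF

R1 ∩ R2 = {E}.
E → D applies, adding D
D → F applies, adding F
F → C applies, adding C
Closure: {CDEF}.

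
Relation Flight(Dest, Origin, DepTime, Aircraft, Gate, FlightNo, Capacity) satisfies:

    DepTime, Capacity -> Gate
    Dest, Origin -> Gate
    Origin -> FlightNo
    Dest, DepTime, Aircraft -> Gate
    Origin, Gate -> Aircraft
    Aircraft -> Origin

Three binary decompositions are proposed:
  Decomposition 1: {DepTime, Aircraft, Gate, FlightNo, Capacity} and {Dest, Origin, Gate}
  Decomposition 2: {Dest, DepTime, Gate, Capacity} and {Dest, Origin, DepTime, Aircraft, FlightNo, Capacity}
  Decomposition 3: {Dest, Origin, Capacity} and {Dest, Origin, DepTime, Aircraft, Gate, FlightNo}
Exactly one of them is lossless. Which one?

Decomposition 1: common = {Gate}, closure = {Gate} → lossy.
Decomposition 2: common = {Dest, DepTime, Capacity}, closure = {Dest, DepTime, Gate, Capacity} → lossless.
Decomposition 3: common = {Dest, Origin}, closure = {Dest, Origin, Aircraft, Gate, FlightNo} → lossy.

Decomposition 2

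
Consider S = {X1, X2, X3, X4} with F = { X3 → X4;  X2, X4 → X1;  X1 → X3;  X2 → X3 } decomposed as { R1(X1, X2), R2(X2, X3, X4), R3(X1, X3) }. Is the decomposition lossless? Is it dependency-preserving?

lossless and dependency-preserving

Lossless test (chase): Rows 2 and 3 agree on X3; apply X3→X4 and equate their X4 entries. Rows 1 and 3 agree on X1; apply X1→X3 and equate their X3 entries. Rows 1 and 2 agree on X3; apply X3→X4 and equate their X4 entries. Rows 1 and 2 agree on X2, X4; apply X2, X4→X1 and equate their X1 entries. Row 1 is now all distinguished symbols — the join is lossless.
Dependency preservation: X2, X4 → X1 is not contained in any single fragment, but the restricted closure of its left-hand side across the fragments still reaches the right-hand side; the remaining FDs each lie inside some fragment. All dependencies are preserved.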